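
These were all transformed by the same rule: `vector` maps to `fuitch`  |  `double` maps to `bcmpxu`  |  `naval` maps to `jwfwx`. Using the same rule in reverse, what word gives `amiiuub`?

succeed

This is an affine cipher: with a=0,…,z=25, each position x becomes (19x+22) mod 26.
Decoding amiiuub: a(0)→11·(0−22)≡18=s; m(12)→11·(12−22)≡20=u; i(8)→11·(8−22)≡2=c; i(8)→11·(8−22)≡2=c; u(20)→11·(20−22)≡4=e; u(20)→11·(20−22)≡4=e; b(1)→11·(1−22)≡3=d (all mod 26).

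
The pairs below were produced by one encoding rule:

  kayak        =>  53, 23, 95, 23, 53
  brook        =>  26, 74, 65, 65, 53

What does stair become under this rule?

With a=1..z=26, the number is 3·pos + 20.
On stair: s=19→77, t=20→80, a=1→23, i=9→47, r=18→74.

77, 80, 23, 47, 74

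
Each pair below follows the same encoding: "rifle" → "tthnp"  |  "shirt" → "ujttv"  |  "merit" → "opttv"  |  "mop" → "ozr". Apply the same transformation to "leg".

The rule splits by letter class: vowels +11, consonants +2.
For leg: l(cons)+2=n, e(vowel)+11=p, g(cons)+2=i.

npi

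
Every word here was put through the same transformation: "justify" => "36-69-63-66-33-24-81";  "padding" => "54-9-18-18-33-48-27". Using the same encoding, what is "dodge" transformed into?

18-51-18-27-21

j(#10)→36 and u(#21)→69: differences scale by 3, so n = 3·pos + 6. Each letter becomes 3×(its alphabet position, a=1..z=26) + 6.
On dodge: d=4→18, o=15→51, d=4→18, g=7→27, e=5→21.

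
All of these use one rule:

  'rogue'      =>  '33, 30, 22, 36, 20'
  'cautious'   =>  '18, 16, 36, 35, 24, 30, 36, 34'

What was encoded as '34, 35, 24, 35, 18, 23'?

r is letter #18 and maps to 33: an offset of 15. Each letter is replaced by its alphabet position (a=1..z=26) + 15.
Reversing it on 34, 35, 24, 35, 18, 23: 34→(34−15)÷1=19=s, 35→(35−15)÷1=20=t, 24→(24−15)÷1=9=i, 35→(35−15)÷1=20=t, 18→(18−15)÷1=3=c, 23→(23−15)÷1=8=h.

stitch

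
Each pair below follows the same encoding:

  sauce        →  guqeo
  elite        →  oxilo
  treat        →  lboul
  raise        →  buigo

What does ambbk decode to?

s(18)→g(6) and a(0)→u(20) fit y≡5x+20 (mod 26); the inverse of 5 mod 26 is 21. This is an affine cipher: with a=0,…,z=25, each position x becomes (5x+20) mod 26.
Reversing it on ambbk: a(0)→21·(0−20)≡22=w; m(12)→21·(12−20)≡14=o; b(1)→21·(1−20)≡17=r; b(1)→21·(1−20)≡17=r; k(10)→21·(10−20)≡24=y (all mod 26).

worry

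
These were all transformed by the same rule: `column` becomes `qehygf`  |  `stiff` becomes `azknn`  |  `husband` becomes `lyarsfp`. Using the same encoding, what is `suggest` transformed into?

c(2)→q(16) and o(14)→e(4) fit y≡25x+18 (mod 26); the inverse of 25 mod 26 is 25. This is an affine cipher: with a=0,…,z=25, each position x becomes (25x+18) mod 26.
Applying it to suggest: s(18)→25·18+18≡0=a; u(20)→25·20+18≡24=y; g(6)→25·6+18≡12=m; g(6)→25·6+18≡12=m; e(4)→25·4+18≡14=o; s(18)→25·18+18≡0=a; t(19)→25·19+18≡25=z (all mod 26).

aymmoaz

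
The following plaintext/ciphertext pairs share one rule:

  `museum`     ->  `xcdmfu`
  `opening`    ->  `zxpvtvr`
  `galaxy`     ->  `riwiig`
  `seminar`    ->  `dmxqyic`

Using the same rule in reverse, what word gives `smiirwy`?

hexagon

Shifts by position in museum: pos 0: m→x (+11), pos 1: u→c (+8), pos 2: s→d (+11), pos 3: e→m (+8) — repeating every 2. The shifts repeat in a cycle of length 2: positions 0,1,… shift by +11, +8, then the pattern repeats.
Undoing it on smiirwy: s−11=h, m−8=e, i−11=x, i−8=a, r−11=g, w−8=o, y−11=n.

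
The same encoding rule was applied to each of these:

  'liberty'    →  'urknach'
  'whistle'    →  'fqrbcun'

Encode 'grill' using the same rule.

This is a Caesar cipher with shift 9.
For grill: g+9=p, r+9=a, i+9=r, l+9=u, l+9=u.

paruu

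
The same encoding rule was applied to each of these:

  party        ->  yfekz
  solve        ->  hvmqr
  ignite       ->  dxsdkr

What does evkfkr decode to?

rotate

Treating letters as 0–25, the rule is x ↦ 3x + 5 (mod 26).
Undoing it on evkfkr: e(4)→9·(4−5)≡17=r; v(21)→9·(21−5)≡14=o; k(10)→9·(10−5)≡19=t; f(5)→9·(5−5)≡0=a; k(10)→9·(10−5)≡19=t; r(17)→9·(17−5)≡4=e (all mod 26).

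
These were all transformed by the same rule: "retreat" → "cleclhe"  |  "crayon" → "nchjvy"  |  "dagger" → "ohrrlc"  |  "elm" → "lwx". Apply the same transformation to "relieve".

Vowels shift forward by 7 and consonants shift forward by 11.
For relieve: r(cons)+11=c, e(vowel)+7=l, l(cons)+11=w, i(vowel)+7=p, e(vowel)+7=l, v(cons)+11=g, e(vowel)+7=l.

clwplgl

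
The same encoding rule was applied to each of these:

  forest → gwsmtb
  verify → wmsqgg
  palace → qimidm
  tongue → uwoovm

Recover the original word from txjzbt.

Shifts by position in forest: pos 0: f→g (+1), pos 1: o→w (+8), pos 2: r→s (+1), pos 3: e→m (+8) — repeating every 2. A repeating key of period 2 is used — shifts +1, +8 over and over.
Undoing it on txjzbt: t−1=s, x−8=p, j−1=i, z−8=r, b−1=a, t−8=l.

spiral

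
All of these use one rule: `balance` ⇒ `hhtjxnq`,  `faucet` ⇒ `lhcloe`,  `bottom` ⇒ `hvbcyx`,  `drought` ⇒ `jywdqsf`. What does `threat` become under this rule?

In balance: b→h is +6, a→h is +7, l→t is +8, a→j is +9 — the shift increases by 1 each position. Each letter shifts forward by (position + 6), i.e. 6, 7, 8, … — the shift grows by one for each successive letter.
On threat: t+6=z, h+7=o, r+8=z, e+9=n, a+10=k, t+11=e.

zoznke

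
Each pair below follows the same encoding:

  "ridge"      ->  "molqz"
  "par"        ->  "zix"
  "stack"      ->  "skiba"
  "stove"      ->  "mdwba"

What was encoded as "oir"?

jag

The output letters match the input read backwards, each shifted +8: ridge reversed is egdir. Read the word backwards and shift each letter +8.
Decoding oir: shift back: o−8=g, i−8=a, r−8=j → gaj; then reverse → jag.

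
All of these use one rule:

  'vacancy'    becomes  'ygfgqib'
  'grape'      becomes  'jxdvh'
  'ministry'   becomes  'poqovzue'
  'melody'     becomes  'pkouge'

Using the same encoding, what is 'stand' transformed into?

A repeating key of period 2 is used — shifts +3, +6 over and over.
Applying it to stand: s+3=v, t+6=z, a+3=d, n+6=t, d+3=g.

vzdtg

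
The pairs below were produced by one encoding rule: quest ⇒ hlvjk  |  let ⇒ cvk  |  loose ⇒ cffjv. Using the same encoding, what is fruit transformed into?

wilzk

Compare letters: q→h is +17, u→l is +17, e→v is +17 — a constant shift. This is a Caesar cipher with shift 17.
For fruit: f+17=w, r+17=i, u+17=l, i+17=z, t+17=k.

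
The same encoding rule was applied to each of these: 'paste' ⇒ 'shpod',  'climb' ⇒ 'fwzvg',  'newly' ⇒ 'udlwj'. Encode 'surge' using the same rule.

pnqbd

Treating letters as 0–25, the rule is x ↦ 25x + 7 (mod 26).
On surge: s(18)→25·18+7≡15=p; u(20)→25·20+7≡13=n; r(17)→25·17+7≡16=q; g(6)→25·6+7≡1=b; e(4)→25·4+7≡3=d (all mod 26).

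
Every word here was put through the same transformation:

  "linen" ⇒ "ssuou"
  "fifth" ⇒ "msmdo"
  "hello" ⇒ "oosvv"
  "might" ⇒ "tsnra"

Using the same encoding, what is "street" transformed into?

Shifts by position in linen: pos 0: l→s (+7), pos 1: i→s (+10), pos 2: n→u (+7), pos 3: e→o (+10) — repeating every 2. A repeating key of period 2 is used — shifts +7, +10 over and over.
For street: s+7=z, t+10=d, r+7=y, e+10=o, e+7=l, t+10=d.

zdyold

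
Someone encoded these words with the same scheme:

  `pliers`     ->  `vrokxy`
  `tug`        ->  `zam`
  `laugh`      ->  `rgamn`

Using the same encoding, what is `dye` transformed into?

jek

Compare letters: p→v is +6, l→r is +6, i→o is +6 — a constant shift. Every letter moves 6 places later in the alphabet, wrapping around z→a.
On dye: d+6=j, y+6=e, e+6=k.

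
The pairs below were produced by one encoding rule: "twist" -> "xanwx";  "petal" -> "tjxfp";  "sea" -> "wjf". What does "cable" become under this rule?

The shift depends on letter class: consonant t→x is +4, but vowel i→n is +5. Vowels shift forward by 5 and consonants shift forward by 4.
For cable: c(cons)+4=g, a(vowel)+5=f, b(cons)+4=f, l(cons)+4=p, e(vowel)+5=j.

gffpj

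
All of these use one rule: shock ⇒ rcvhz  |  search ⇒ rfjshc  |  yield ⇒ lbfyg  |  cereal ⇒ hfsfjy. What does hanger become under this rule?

cjwdfs

Each letter's alphabet position (a=0..z=25) is mapped through 25·x+9 mod 26 — an affine cipher.
On hanger: h(7)→25·7+9≡2=c; a(0)→25·0+9≡9=j; n(13)→25·13+9≡22=w; g(6)→25·6+9≡3=d; e(4)→25·4+9≡5=f; r(17)→25·17+9≡18=s (all mod 26).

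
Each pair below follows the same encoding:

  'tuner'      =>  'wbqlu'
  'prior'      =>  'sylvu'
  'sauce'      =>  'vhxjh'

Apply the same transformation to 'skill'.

Shifts by position in tuner: pos 0: t→w (+3), pos 1: u→b (+7), pos 2: n→q (+3), pos 3: e→l (+7) — repeating every 2. It's a Vigenère-style cipher with numeric key [3,7]: position i shifts by key[i mod 2].
On skill: s+3=v, k+7=r, i+3=l, l+7=s, l+3=o.

vrlso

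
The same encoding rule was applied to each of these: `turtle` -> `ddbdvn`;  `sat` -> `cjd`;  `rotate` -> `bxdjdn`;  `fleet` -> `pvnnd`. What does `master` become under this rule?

wjcdnb

The shift depends on letter class: consonant t→d is +10, but vowel u→d is +9. Vowels shift forward by 9 and consonants shift forward by 10.
For master: m(cons)+10=w, a(vowel)+9=j, s(cons)+10=c, t(cons)+10=d, e(vowel)+9=n, r(cons)+10=b.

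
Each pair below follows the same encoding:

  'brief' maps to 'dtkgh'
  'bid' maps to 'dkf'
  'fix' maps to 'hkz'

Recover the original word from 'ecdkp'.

cabin

Compare letters: b→d is +2, r→t is +2, i→k is +2 — a constant shift. Every letter moves 2 places later in the alphabet, wrapping around z→a.
Decoding ecdkp: e−2=c, c−2=a, d−2=b, k−2=i, p−2=n.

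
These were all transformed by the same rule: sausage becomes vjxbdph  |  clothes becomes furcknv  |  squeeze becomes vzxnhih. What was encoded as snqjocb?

penalty

Shifts by position in sausage: pos 0: s→v (+3), pos 1: a→j (+9), pos 2: u→x (+3), pos 3: s→b (+9) — repeating every 2. The shifts repeat in a cycle of length 2: positions 0,1,… shift by +3, +9, then the pattern repeats.
Undoing it on snqjocb: s−3=p, n−9=e, q−3=n, j−9=a, o−3=l, c−9=t, b−3=y.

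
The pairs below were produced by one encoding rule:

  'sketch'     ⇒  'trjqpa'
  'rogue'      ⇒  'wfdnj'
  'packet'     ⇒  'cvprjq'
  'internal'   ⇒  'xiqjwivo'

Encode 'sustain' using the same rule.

tntqvxi

Each letter's alphabet position (a=0..z=25) is mapped through 23·x+21 mod 26 — an affine cipher.
Applying it to sustain: s(18)→23·18+21≡19=t; u(20)→23·20+21≡13=n; s(18)→23·18+21≡19=t; t(19)→23·19+21≡16=q; a(0)→23·0+21≡21=v; i(8)→23·8+21≡23=x; n(13)→23·13+21≡8=i (all mod 26).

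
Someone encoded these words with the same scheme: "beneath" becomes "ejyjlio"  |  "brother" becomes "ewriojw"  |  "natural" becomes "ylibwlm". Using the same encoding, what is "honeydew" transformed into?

Each letter's alphabet position (a=0..z=25) is mapped through 19·x+11 mod 26 — an affine cipher.
On honeydew: h(7)→19·7+11≡14=o; o(14)→19·14+11≡17=r; n(13)→19·13+11≡24=y; e(4)→19·4+11≡9=j; y(24)→19·24+11≡25=z; d(3)→19·3+11≡16=q; e(4)→19·4+11≡9=j; w(22)→19·22+11≡13=n (all mod 26).

oryjzqjn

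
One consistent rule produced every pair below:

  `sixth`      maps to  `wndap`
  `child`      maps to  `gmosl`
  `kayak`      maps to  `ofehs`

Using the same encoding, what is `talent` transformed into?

xfrlvc

Letter i (0-indexed) is shifted by i+4, so successive shifts are 4, 5, 6, ….
On talent: t+4=x, a+5=f, l+6=r, e+7=l, n+8=v, t+9=c.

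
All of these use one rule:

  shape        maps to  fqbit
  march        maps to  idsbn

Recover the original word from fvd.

cue

The output letters match the input read backwards, each shifted +1: shape reversed is epahs. Read the word backwards and shift each letter +1.
Reversing it on fvd: shift back: f−1=e, v−1=u, d−1=c → euc; then reverse → cue.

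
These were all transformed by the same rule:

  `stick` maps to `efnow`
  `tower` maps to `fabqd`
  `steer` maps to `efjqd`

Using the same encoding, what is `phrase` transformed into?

Shifts by position in stick: pos 0: s→e (+12), pos 1: t→f (+12), pos 2: i→n (+5), pos 3: c→o (+12), pos 4: k→w (+12) — repeating every 3. The shifts repeat in a cycle of length 3: positions 0,1,… shift by +12, +12, +5, then the pattern repeats.
For phrase: p+12=b, h+12=t, r+5=w, a+12=m, s+12=e, e+5=j.

btwmej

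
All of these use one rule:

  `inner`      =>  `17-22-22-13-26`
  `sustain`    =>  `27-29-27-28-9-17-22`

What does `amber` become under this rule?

i is letter #9 and maps to 17: an offset of 8. Letters become their 1-based position plus 8 (so a→9, b→10, …).
On amber: a=1→9, m=13→21, b=2→10, e=5→13, r=18→26.

9-21-10-13-26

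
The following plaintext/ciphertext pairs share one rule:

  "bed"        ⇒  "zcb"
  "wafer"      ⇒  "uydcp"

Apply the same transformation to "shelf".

Compare letters: b→z is +24, e→c is +24, d→b is +24 — a constant shift. Each letter is shifted forward by 24 in the alphabet (a Caesar shift of +24).
Applying it to shelf: s+24=q, h+24=f, e+24=c, l+24=j, f+24=d.

qfcjd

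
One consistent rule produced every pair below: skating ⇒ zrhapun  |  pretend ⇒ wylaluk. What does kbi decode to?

Compare letters: s→z is +7, k→r is +7, a→h is +7 — a constant shift. It's a constant shift of +7 (ROT7).
Decoding kbi: k−7=d, b−7=u, i−7=b.

dub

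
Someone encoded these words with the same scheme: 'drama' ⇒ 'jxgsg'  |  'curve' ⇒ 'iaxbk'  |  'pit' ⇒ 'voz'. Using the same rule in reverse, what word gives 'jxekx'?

Compare letters: d→j is +6, r→x is +6, a→g is +6 — a constant shift. This is a Caesar cipher with shift 6.
Decoding jxekx: j−6=d, x−6=r, e−6=y, k−6=e, x−6=r.

dryer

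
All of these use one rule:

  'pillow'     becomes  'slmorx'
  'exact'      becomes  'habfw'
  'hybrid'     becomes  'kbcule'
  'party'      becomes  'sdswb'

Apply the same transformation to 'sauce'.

vdvfh

Shifts by position in pillow: pos 0: p→s (+3), pos 1: i→l (+3), pos 2: l→m (+1), pos 3: l→o (+3), pos 4: o→r (+3), pos 5: w→x (+1) — repeating every 3. It's a Vigenère-style cipher with numeric key [3,3,1]: position i shifts by key[i mod 3].
For sauce: s+3=v, a+3=d, u+1=v, c+3=f, e+3=h.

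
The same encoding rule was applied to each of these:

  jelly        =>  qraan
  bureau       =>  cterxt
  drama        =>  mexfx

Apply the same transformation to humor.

j(9)→q(16) and e(4)→r(17) fit y≡5x+23 (mod 26); the inverse of 5 mod 26 is 21. Treating letters as 0–25, the rule is x ↦ 5x + 23 (mod 26).
On humor: h(7)→5·7+23≡6=g; u(20)→5·20+23≡19=t; m(12)→5·12+23≡5=f; o(14)→5·14+23≡15=p; r(17)→5·17+23≡4=e (all mod 26).

gtfpe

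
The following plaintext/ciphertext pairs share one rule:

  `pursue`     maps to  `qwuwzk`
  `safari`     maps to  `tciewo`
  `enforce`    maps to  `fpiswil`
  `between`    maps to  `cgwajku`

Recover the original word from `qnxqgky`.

plumber

In pursue: p→q is +1, u→w is +2, r→u is +3, s→w is +4 — the shift increases by 1 each position. The shift increases by 1 at each position, starting from +1: 1, 2, 3, ….
Decoding qnxqgky: q−1=p, n−2=l, x−3=u, q−4=m, g−5=b, k−6=e, y−7=r.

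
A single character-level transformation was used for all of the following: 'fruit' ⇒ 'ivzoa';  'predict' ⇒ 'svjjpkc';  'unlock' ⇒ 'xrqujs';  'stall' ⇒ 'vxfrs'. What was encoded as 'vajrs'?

swell

In fruit: f→i is +3, r→v is +4, u→z is +5, i→o is +6 — the shift increases by 1 each position. The shift increases by 1 at each position, starting from +3: 3, 4, 5, ….
Undoing it on vajrs: v−3=s, a−4=w, j−5=e, r−6=l, s−7=l.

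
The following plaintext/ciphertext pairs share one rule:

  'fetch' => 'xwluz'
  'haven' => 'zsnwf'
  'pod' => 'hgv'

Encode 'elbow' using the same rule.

Every letter moves 18 places later in the alphabet, wrapping around z→a.
On elbow: e+18=w, l+18=d, b+18=t, o+18=g, w+18=o.

wdtgo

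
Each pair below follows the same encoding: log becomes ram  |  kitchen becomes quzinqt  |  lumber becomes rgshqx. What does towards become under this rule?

zacmxjy

The shift depends on letter class: consonant l→r is +6, but vowel o→a is +12. Two shifts are in play — +12 for a/e/i/o/u, +6 for every other letter.
Applying it to towards: t(cons)+6=z, o(vowel)+12=a, w(cons)+6=c, a(vowel)+12=m, r(cons)+6=x, d(cons)+6=j, s(cons)+6=y.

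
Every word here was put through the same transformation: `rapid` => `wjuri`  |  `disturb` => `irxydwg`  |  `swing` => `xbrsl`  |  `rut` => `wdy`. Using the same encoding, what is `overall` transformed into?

The shift depends on letter class: consonant r→w is +5, but vowel a→j is +9. The rule splits by letter class: vowels +9, consonants +5.
For overall: o(vowel)+9=x, v(cons)+5=a, e(vowel)+9=n, r(cons)+5=w, a(vowel)+9=j, l(cons)+5=q, l(cons)+5=q.

xanwjqq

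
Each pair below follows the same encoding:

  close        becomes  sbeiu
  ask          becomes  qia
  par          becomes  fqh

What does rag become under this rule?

Every letter moves 16 places later in the alphabet, wrapping around z→a.
For rag: r+16=h, a+16=q, g+16=w.

hqw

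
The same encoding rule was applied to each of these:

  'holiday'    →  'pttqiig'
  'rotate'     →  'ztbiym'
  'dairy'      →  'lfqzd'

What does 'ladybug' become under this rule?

tflggco

Shifts by position in holiday: pos 0: h→p (+8), pos 1: o→t (+5), pos 2: l→t (+8), pos 3: i→q (+8), pos 4: d→i (+5), pos 5: a→i (+8) — repeating every 3. It's a Vigenère-style cipher with numeric key [8,5,8]: position i shifts by key[i mod 3].
On ladybug: l+8=t, a+5=f, d+8=l, y+8=g, b+5=g, u+8=c, g+8=o.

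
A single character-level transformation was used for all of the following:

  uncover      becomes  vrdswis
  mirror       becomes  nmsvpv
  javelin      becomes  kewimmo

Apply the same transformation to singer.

Shifts by position in uncover: pos 0: u→v (+1), pos 1: n→r (+4), pos 2: c→d (+1), pos 3: o→s (+4) — repeating every 2. The shifts repeat in a cycle of length 2: positions 0,1,… shift by +1, +4, then the pattern repeats.
Applying it to singer: s+1=t, i+4=m, n+1=o, g+4=k, e+1=f, r+4=v.

tmokfv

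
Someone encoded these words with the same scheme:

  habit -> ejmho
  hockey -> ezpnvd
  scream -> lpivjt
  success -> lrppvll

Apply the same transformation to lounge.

qzrwbv

h(7)→e(4) and a(0)→j(9) fit y≡3x+9 (mod 26); the inverse of 3 mod 26 is 9. Treating letters as 0–25, the rule is x ↦ 3x + 9 (mod 26).
Applying it to lounge: l(11)→3·11+9≡16=q; o(14)→3·14+9≡25=z; u(20)→3·20+9≡17=r; n(13)→3·13+9≡22=w; g(6)→3·6+9≡1=b; e(4)→3·4+9≡21=v (all mod 26).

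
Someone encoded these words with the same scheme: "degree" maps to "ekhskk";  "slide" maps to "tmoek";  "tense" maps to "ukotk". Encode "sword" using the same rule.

The shift depends on letter class: consonant d→e is +1, but vowel e→k is +6. The rule splits by letter class: vowels +6, consonants +1.
For sword: s(cons)+1=t, w(cons)+1=x, o(vowel)+6=u, r(cons)+1=s, d(cons)+1=e.

txuse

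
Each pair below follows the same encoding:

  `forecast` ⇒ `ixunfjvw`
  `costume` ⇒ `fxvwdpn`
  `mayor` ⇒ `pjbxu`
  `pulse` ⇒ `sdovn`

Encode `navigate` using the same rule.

Vowels shift forward by 9 and consonants shift forward by 3.
On navigate: n(cons)+3=q, a(vowel)+9=j, v(cons)+3=y, i(vowel)+9=r, g(cons)+3=j, a(vowel)+9=j, t(cons)+3=w, e(vowel)+9=n.

qjyrjjwn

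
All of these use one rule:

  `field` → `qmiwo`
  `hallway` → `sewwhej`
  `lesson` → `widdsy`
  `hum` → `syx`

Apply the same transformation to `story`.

descj

The shift depends on letter class: consonant f→q is +11, but vowel i→m is +4. Two shifts are in play — +4 for a/e/i/o/u, +11 for every other letter.
For story: s(cons)+11=d, t(cons)+11=e, o(vowel)+4=s, r(cons)+11=c, y(cons)+11=j.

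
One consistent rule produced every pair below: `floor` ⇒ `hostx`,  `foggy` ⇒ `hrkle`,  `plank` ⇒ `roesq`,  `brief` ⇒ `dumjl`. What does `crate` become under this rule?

In floor: f→h is +2, l→o is +3, o→s is +4, o→t is +5 — the shift increases by 1 each position. Each letter shifts forward by (position + 2), i.e. 2, 3, 4, … — the shift grows by one for each successive letter.
For crate: c+2=e, r+3=u, a+4=e, t+5=y, e+6=k.

eueyk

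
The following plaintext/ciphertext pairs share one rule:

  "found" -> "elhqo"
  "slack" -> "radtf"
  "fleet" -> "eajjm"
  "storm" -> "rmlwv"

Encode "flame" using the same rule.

f(5)→e(4) and o(14)→l(11) fit y≡21x+3 (mod 26); the inverse of 21 mod 26 is 5. Each letter's alphabet position (a=0..z=25) is mapped through 21·x+3 mod 26 — an affine cipher.
On flame: f(5)→21·5+3≡4=e; l(11)→21·11+3≡0=a; a(0)→21·0+3≡3=d; m(12)→21·12+3≡21=v; e(4)→21·4+3≡9=j (all mod 26).

eadvj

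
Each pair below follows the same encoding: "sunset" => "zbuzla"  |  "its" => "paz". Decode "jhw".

cap

Compare letters: s→z is +7, u→b is +7, n→u is +7 — a constant shift. It's a constant shift of +7 (ROT7).
Decoding jhw: j−7=c, h−7=a, w−7=p.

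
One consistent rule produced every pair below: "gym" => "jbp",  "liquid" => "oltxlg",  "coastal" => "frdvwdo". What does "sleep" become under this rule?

Compare letters: g→j is +3, y→b is +3, m→p is +3 — a constant shift. Every letter moves 3 places later in the alphabet, wrapping around z→a.
Applying it to sleep: s+3=v, l+3=o, e+3=h, e+3=h, p+3=s.

vohhs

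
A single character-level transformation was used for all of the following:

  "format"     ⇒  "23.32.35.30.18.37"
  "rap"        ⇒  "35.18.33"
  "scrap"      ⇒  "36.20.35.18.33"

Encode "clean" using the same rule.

20.29.22.18.31

f is letter #6 and maps to 23: an offset of 17. The number is (letter's place in the alphabet, a=1) + 17.
For clean: c=3→20, l=12→29, e=5→22, a=1→18, n=14→31.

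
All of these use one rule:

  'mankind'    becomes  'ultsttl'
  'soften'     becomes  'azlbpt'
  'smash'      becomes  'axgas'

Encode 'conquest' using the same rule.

Shifts by position in mankind: pos 0: m→u (+8), pos 1: a→l (+11), pos 2: n→t (+6), pos 3: k→s (+8), pos 4: i→t (+11), pos 5: n→t (+6) — repeating every 3. A repeating key of period 3 is used — shifts +8, +11, +6 over and over.
For conquest: c+8=k, o+11=z, n+6=t, q+8=y, u+11=f, e+6=k, s+8=a, t+11=e.

kztyfkae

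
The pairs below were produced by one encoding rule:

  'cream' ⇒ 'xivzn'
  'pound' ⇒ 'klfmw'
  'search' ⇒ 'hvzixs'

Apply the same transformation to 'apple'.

Each pair mirrors across the alphabet (c↔x, r↔i, e↔v): positions sum to 25. This is the alphabet-reversal cipher (Atbash): a becomes z, b becomes y, etc.
Applying it to apple: a↔z, p↔k, p↔k, l↔o, e↔v.

zkkov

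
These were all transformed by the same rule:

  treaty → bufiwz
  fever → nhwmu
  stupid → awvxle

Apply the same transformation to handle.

pdolof

Shifts by position in treaty: pos 0: t→b (+8), pos 1: r→u (+3), pos 2: e→f (+1), pos 3: a→i (+8), pos 4: t→w (+3), pos 5: y→z (+1) — repeating every 3. It's a Vigenère-style cipher with numeric key [8,3,1]: position i shifts by key[i mod 3].
Applying it to handle: h+8=p, a+3=d, n+1=o, d+8=l, l+3=o, e+1=f.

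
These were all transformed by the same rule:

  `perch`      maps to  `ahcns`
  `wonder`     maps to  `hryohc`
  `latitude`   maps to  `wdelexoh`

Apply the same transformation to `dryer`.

The shift depends on letter class: consonant p→a is +11, but vowel e→h is +3. Vowels shift forward by 3 and consonants shift forward by 11.
For dryer: d(cons)+11=o, r(cons)+11=c, y(cons)+11=j, e(vowel)+3=h, r(cons)+11=c.

ocjhc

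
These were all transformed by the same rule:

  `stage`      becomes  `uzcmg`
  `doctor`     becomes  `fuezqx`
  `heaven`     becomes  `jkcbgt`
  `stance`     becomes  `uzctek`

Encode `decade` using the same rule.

fkegfk

Shifts by position in stage: pos 0: s→u (+2), pos 1: t→z (+6), pos 2: a→c (+2), pos 3: g→m (+6) — repeating every 2. A repeating key of period 2 is used — shifts +2, +6 over and over.
On decade: d+2=f, e+6=k, c+2=e, a+6=g, d+2=f, e+6=k.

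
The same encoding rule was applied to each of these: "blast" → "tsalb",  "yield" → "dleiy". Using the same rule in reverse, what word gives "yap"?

pay

The output letters match the input read backwards: blast reversed is tsalb. It's just the letters in reverse order.
Reversing it on yap: then reverse → pay.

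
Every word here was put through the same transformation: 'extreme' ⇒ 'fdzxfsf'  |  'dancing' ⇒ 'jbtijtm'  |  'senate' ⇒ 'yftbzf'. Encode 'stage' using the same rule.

The shift depends on letter class: consonant x→d is +6, but vowel e→f is +1. Vowels shift forward by 1 and consonants shift forward by 6.
On stage: s(cons)+6=y, t(cons)+6=z, a(vowel)+1=b, g(cons)+6=m, e(vowel)+1=f.

yzbmf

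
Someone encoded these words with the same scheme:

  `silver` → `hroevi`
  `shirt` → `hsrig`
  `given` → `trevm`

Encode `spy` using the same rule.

Each pair mirrors across the alphabet (s↔h, i↔r, l↔o): positions sum to 25. This is the alphabet-reversal cipher (Atbash): a becomes z, b becomes y, etc.
Applying it to spy: s↔h, p↔k, y↔b.

hkb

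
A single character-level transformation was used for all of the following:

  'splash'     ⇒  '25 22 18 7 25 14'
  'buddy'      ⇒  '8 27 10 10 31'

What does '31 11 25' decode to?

yes

Letters become their 1-based position plus 6 (so a→7, b→8, …).
Decoding 31 11 25: 31→(31−6)÷1=25=y, 11→(11−6)÷1=5=e, 25→(25−6)÷1=19=s.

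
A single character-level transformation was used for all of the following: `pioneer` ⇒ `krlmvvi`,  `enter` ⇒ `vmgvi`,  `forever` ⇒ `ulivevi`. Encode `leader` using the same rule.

Each pair mirrors across the alphabet (p↔k, i↔r, o↔l): positions sum to 25. Letters are reflected about the middle of the alphabet (position → 25−position): Atbash.
On leader: l↔o, e↔v, a↔z, d↔w, e↔v, r↔i.

ovzwvi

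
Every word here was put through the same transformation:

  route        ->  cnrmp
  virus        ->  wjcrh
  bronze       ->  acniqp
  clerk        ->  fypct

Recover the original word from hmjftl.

sticky

r(17)→c(2) and o(14)→n(13) fit y≡5x+21 (mod 26); the inverse of 5 mod 26 is 21. Treating letters as 0–25, the rule is x ↦ 5x + 21 (mod 26).
Decoding hmjftl: h(7)→21·(7−21)≡18=s; m(12)→21·(12−21)≡19=t; j(9)→21·(9−21)≡8=i; f(5)→21·(5−21)≡2=c; t(19)→21·(19−21)≡10=k; l(11)→21·(11−21)≡24=y (all mod 26).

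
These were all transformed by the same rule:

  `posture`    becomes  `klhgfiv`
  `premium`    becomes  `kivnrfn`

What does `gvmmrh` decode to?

Each pair mirrors across the alphabet (p↔k, o↔l, s↔h): positions sum to 25. This is the alphabet-reversal cipher (Atbash): a becomes z, b becomes y, etc.
Decoding gvmmrh: g↔t, v↔e, m↔n, m↔n, r↔i, h↔s.

tennis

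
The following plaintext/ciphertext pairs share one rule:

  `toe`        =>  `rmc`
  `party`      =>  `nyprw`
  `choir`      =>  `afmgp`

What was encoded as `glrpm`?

Compare letters: t→r is +24, o→m is +24, e→c is +24 — a constant shift. This is a Caesar cipher with shift 24.
Reversing it on glrpm: g−24=i, l−24=n, r−24=t, p−24=r, m−24=o.

intro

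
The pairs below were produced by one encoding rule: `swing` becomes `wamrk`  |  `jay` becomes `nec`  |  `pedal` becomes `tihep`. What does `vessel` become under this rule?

Compare letters: s→w is +4, w→a is +4, i→m is +4 — a constant shift. It's a constant shift of +4 (ROT4).
Applying it to vessel: v+4=z, e+4=i, s+4=w, s+4=w, e+4=i, l+4=p.

ziwwip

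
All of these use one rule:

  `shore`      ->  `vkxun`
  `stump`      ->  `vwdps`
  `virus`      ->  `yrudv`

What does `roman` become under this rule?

uxpjq

The shift depends on letter class: consonant s→v is +3, but vowel o→x is +9. Vowels shift forward by 9 and consonants shift forward by 3.
For roman: r(cons)+3=u, o(vowel)+9=x, m(cons)+3=p, a(vowel)+9=j, n(cons)+3=q.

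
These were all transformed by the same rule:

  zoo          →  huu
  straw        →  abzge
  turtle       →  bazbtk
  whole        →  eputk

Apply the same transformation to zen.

hkv

The shift depends on letter class: consonant z→h is +8, but vowel o→u is +6. Vowels shift forward by 6 and consonants shift forward by 8.
For zen: z(cons)+8=h, e(vowel)+6=k, n(cons)+8=v.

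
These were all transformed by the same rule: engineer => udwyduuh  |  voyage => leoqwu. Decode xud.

It's a constant shift of +16 (ROT16).
Reversing it on xud: x−16=h, u−16=e, d−16=n.

hen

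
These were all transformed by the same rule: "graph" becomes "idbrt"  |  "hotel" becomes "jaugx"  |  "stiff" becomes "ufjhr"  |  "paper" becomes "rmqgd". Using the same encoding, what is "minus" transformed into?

It's a Vigenère-style cipher with numeric key [2,12,1]: position i shifts by key[i mod 3].
On minus: m+2=o, i+12=u, n+1=o, u+2=w, s+12=e.

ouowe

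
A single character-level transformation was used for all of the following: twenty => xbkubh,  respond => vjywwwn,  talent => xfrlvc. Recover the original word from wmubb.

In twenty: t→x is +4, w→b is +5, e→k is +6, n→u is +7 — the shift increases by 1 each position. Letter i (0-indexed) is shifted by i+4, so successive shifts are 4, 5, 6, ….
Reversing it on wmubb: w−4=s, m−5=h, u−6=o, b−7=u, b−8=t.

shout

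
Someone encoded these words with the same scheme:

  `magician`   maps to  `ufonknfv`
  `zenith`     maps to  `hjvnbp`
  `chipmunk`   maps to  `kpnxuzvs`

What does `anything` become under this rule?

fvgbpnvo

The shift depends on letter class: consonant m→u is +8, but vowel a→f is +5. Two shifts are in play — +5 for a/e/i/o/u, +8 for every other letter.
For anything: a(vowel)+5=f, n(cons)+8=v, y(cons)+8=g, t(cons)+8=b, h(cons)+8=p, i(vowel)+5=n, n(cons)+8=v, g(cons)+8=o.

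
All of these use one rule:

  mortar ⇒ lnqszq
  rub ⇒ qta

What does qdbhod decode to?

Compare letters: m→l is +25, o→n is +25, r→q is +25 — a constant shift. Every letter moves 25 places later in the alphabet, wrapping around z→a.
Decoding qdbhod: q−25=r, d−25=e, b−25=c, h−25=i, o−25=p, d−25=e.

recipe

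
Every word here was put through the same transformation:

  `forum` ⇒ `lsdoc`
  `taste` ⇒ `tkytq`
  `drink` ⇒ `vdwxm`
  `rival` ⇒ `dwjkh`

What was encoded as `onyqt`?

upset

Each letter's alphabet position (a=0..z=25) is mapped through 21·x+10 mod 26 — an affine cipher.
Reversing it on onyqt: o(14)→5·(14−10)≡20=u; n(13)→5·(13−10)≡15=p; y(24)→5·(24−10)≡18=s; q(16)→5·(16−10)≡4=e; t(19)→5·(19−10)≡19=t (all mod 26).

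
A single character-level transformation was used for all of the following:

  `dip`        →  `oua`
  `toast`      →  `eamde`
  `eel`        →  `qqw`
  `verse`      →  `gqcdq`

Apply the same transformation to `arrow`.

Two shifts are in play — +12 for a/e/i/o/u, +11 for every other letter.
On arrow: a(vowel)+12=m, r(cons)+11=c, r(cons)+11=c, o(vowel)+12=a, w(cons)+11=h.

mccah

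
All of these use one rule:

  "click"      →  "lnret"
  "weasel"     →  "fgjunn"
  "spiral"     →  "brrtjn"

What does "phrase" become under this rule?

A repeating key of period 2 is used — shifts +9, +2 over and over.
Applying it to phrase: p+9=y, h+2=j, r+9=a, a+2=c, s+9=b, e+2=g.

yjacbg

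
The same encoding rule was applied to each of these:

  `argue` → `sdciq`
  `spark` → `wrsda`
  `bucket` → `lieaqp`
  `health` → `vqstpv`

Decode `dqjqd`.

refer

Each letter's alphabet position (a=0..z=25) is mapped through 19·x+18 mod 26 — an affine cipher.
Decoding dqjqd: d(3)→11·(3−18)≡17=r; q(16)→11·(16−18)≡4=e; j(9)→11·(9−18)≡5=f; q(16)→11·(16−18)≡4=e; d(3)→11·(3−18)≡17=r (all mod 26).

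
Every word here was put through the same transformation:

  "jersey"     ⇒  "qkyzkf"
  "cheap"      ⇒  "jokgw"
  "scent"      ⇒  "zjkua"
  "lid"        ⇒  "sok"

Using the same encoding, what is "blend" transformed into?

The shift depends on letter class: consonant j→q is +7, but vowel e→k is +6. Vowels shift forward by 6 and consonants shift forward by 7.
For blend: b(cons)+7=i, l(cons)+7=s, e(vowel)+6=k, n(cons)+7=u, d(cons)+7=k.

iskuk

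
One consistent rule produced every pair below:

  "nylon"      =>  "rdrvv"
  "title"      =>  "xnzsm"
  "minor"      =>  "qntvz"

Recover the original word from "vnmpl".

rigid

In nylon: n→r is +4, y→d is +5, l→r is +6, o→v is +7 — the shift increases by 1 each position. The shift increases by 1 at each position, starting from +4: 4, 5, 6, ….
Undoing it on vnmpl: v−4=r, n−5=i, m−6=g, p−7=i, l−8=d.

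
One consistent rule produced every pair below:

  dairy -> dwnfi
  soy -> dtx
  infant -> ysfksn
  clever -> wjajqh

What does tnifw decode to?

The word is reversed, then every letter is shifted forward by 5.
Decoding tnifw: shift back: t−5=o, n−5=i, i−5=d, f−5=a, w−5=r → oidar; then reverse → radio.

radio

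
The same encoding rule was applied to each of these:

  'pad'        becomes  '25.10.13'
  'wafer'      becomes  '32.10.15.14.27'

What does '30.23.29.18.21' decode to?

Each letter is replaced by its alphabet position (a=1..z=26) + 9.
Undoing it on 30.23.29.18.21: 30→(30−9)÷1=21=u, 23→(23−9)÷1=14=n, 29→(29−9)÷1=20=t, 18→(18−9)÷1=9=i, 21→(21−9)÷1=12=l.

until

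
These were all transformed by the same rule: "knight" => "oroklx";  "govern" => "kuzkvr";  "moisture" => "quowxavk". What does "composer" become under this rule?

Two shifts are in play — +6 for a/e/i/o/u, +4 for every other letter.
Applying it to composer: c(cons)+4=g, o(vowel)+6=u, m(cons)+4=q, p(cons)+4=t, o(vowel)+6=u, s(cons)+4=w, e(vowel)+6=k, r(cons)+4=v.

guqtuwkv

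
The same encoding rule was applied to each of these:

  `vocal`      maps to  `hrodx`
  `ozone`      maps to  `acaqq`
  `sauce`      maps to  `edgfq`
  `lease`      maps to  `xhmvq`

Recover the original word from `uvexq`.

Shifts by position in vocal: pos 0: v→h (+12), pos 1: o→r (+3), pos 2: c→o (+12), pos 3: a→d (+3) — repeating every 2. The shifts repeat in a cycle of length 2: positions 0,1,… shift by +12, +3, then the pattern repeats.
Reversing it on uvexq: u−12=i, v−3=s, e−12=s, x−3=u, q−12=e.

issue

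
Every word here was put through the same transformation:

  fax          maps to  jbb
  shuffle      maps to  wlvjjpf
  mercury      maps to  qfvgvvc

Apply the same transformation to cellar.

The shift depends on letter class: consonant f→j is +4, but vowel a→b is +1. The rule splits by letter class: vowels +1, consonants +4.
Applying it to cellar: c(cons)+4=g, e(vowel)+1=f, l(cons)+4=p, l(cons)+4=p, a(vowel)+1=b, r(cons)+4=v.

gfppbv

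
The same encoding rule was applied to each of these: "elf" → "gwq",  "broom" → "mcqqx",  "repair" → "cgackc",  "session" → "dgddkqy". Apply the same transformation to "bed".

Two shifts are in play — +2 for a/e/i/o/u, +11 for every other letter.
Applying it to bed: b(cons)+11=m, e(vowel)+2=g, d(cons)+11=o.

mgo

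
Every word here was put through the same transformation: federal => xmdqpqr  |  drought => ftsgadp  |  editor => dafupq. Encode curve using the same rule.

qhdgo

The output letters match the input read backwards, each shifted +12: federal reversed is laredef. The word is reversed, then every letter is shifted forward by 12.
Applying it to curve: reverse → evruc; then shift: e+12=q, v+12=h, r+12=d, u+12=g, c+12=o.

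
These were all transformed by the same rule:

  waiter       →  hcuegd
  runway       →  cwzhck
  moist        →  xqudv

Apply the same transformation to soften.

dqregz

Shifts by position in waiter: pos 0: w→h (+11), pos 1: a→c (+2), pos 2: i→u (+12), pos 3: t→e (+11), pos 4: e→g (+2), pos 5: r→d (+12) — repeating every 3. A repeating key of period 3 is used — shifts +11, +2, +12 over and over.
For soften: s+11=d, o+2=q, f+12=r, t+11=e, e+2=g, n+12=z.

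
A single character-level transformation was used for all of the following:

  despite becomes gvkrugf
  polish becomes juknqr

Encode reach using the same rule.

The output letters match the input read backwards, each shifted +2: despite reversed is etipsed. The word is reversed, then every letter is shifted forward by 2.
Applying it to reach: reverse → hcaer; then shift: h+2=j, c+2=e, a+2=c, e+2=g, r+2=t.

jecgt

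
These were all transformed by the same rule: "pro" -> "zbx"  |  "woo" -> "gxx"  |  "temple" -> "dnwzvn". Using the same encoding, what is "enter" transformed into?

The rule splits by letter class: vowels +9, consonants +10.
Applying it to enter: e(vowel)+9=n, n(cons)+10=x, t(cons)+10=d, e(vowel)+9=n, r(cons)+10=b.

nxdnb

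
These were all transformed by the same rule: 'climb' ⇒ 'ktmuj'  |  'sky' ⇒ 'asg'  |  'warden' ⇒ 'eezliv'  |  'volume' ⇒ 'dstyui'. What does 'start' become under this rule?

Vowels shift forward by 4 and consonants shift forward by 8.
On start: s(cons)+8=a, t(cons)+8=b, a(vowel)+4=e, r(cons)+8=z, t(cons)+8=b.

abezb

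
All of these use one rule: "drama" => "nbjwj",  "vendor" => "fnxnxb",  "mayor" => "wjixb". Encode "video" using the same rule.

The shift depends on letter class: consonant d→n is +10, but vowel a→j is +9. The rule splits by letter class: vowels +9, consonants +10.
Applying it to video: v(cons)+10=f, i(vowel)+9=r, d(cons)+10=n, e(vowel)+9=n, o(vowel)+9=x.

frnnx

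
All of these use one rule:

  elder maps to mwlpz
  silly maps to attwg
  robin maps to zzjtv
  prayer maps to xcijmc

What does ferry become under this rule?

npzcg

Shifts by position in elder: pos 0: e→m (+8), pos 1: l→w (+11), pos 2: d→l (+8), pos 3: e→p (+11) — repeating every 2. A repeating key of period 2 is used — shifts +8, +11 over and over.
For ferry: f+8=n, e+11=p, r+8=z, r+11=c, y+8=g.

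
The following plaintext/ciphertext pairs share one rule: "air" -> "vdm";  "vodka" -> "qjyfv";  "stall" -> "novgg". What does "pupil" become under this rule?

Compare letters: a→v is +21, i→d is +21, r→m is +21 — a constant shift. Each letter is shifted forward by 21 in the alphabet (a Caesar shift of +21).
On pupil: p+21=k, u+21=p, p+21=k, i+21=d, l+21=g.

kpkdg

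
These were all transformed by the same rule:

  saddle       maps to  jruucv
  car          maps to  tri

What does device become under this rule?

Compare letters: s→j is +17, a→r is +17, d→u is +17 — a constant shift. It's a constant shift of +17 (ROT17).
On device: d+17=u, e+17=v, v+17=m, i+17=z, c+17=t, e+17=v.

uvmztv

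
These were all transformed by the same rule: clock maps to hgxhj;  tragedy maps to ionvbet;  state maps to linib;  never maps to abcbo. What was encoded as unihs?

patch

c(2)→h(7) and l(11)→g(6) fit y≡23x+13 (mod 26); the inverse of 23 mod 26 is 17. Each letter's alphabet position (a=0..z=25) is mapped through 23·x+13 mod 26 — an affine cipher.
Decoding unihs: u(20)→17·(20−13)≡15=p; n(13)→17·(13−13)≡0=a; i(8)→17·(8−13)≡19=t; h(7)→17·(7−13)≡2=c; s(18)→17·(18−13)≡7=h (all mod 26).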